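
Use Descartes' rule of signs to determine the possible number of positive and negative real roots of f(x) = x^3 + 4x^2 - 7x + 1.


Descartes' rule of signs:

For positive roots, count sign changes in f(x) = x^3 + 4x^2 - 7x + 1:
Signs of coefficients: +, +, -, +
Number of sign changes: 2
Possible positive real roots: 2, 0

For negative roots, examine f(-x) = -x^3 + 4x^2 + 7x + 1:
Signs of coefficients: -, +, +, +
Number of sign changes: 1
Possible negative real roots: 1

Positive roots: 2 or 0; Negative roots: 1


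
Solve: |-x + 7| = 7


An absolute value equation |expr| = 7 gives two cases:
Case 1: -x + 7 = 7
  -x = 0, so x = 0
Case 2: -x + 7 = -7
  -x = -14, so x = 14

x = 0, x = 14


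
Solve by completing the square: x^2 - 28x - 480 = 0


Start: x^2 - 28x - 480 = 0
Move constant: x^2 - 28x = 480
Half of -28 is -14, squared is 196
Add 196 to both sides: x^2 - 28x + 196 = 676
(x - 14)^2 = 676
x - 14 = ±26
x = 14 + 26 = 40 or x = 14 - 26 = -12

x = -12, x = 40


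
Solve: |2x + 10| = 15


An absolute value equation |expr| = 15 gives two cases:
Case 1: 2x + 10 = 15
  2x = 5, so x = 5/2
Case 2: 2x + 10 = -15
  2x = -25, so x = -25/2

x = -25/2, x = 5/2


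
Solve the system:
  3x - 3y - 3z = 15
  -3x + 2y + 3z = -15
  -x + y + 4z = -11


Using Cramer's rule. Expand each determinant along the first row.
D  = 3*[2*4 - 3*1] - (-3)*[(-3)*4 - 3*(-1)] + (-3)*[(-3)*1 - 2*(-1)]
  = 3*(5) - (-3)*(-9) + (-3)*(-1) = -9
Dx = 15*[2*4 - 3*1] - (-3)*[(-15)*4 - 3*(-11)] + (-3)*[(-15)*1 - 2*(-11)]
  = 15*(5) - (-3)*(-27) + (-3)*(7) = -27
Dy = 3*[(-15)*4 - 3*(-11)] - 15*[(-3)*4 - 3*(-1)] + (-3)*[(-3)*(-11) - (-15)*(-1)]
  = 3*(-27) - 15*(-9) + (-3)*(18) = 0
Dz = 3*[2*(-11) - (-15)*1] - (-3)*[(-3)*(-11) - (-15)*(-1)] + 15*[(-3)*1 - 2*(-1)]
  = 3*(-7) - (-3)*(18) + 15*(-1) = 18
x = Dx/D = -27/-9 = 3, y = Dy/D = 0/-9 = 0, z = Dz/D = 18/-9 = -2
Check eq1: (3)(3) + (-3)(0) + (-3)(-2) = 15 = 15 ✓
Check eq2: (-3)(3) + (2)(0) + (3)(-2) = -15 = -15 ✓
Check eq3: (-1)(3) + (1)(0) + (4)(-2) = -11 = -11 ✓

x = 3, y = 0, z = -2


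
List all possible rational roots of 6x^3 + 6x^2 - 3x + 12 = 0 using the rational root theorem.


Rational root theorem: possible roots are ±p/q where:
  p divides the constant term (12): p ∈ {1, 2, 3, 4, 6, 12}
  q divides the leading coefficient (6): q ∈ {1, 2, 3, 6}

All possible rational roots: -12, -6, -4, -3, -2, -3/2, -4/3, -1, -2/3, -1/2, -1/3, -1/6, 1/6, 1/3, 1/2, 2/3, 1, 4/3, 3/2, 2, 3, 4, 6, 12

-12, -6, -4, -3, -2, -3/2, -4/3, -1, -2/3, -1/2, -1/3, -1/6, 1/6, 1/3, 1/2, 2/3, 1, 4/3, 3/2, 2, 3, 4, 6, 12


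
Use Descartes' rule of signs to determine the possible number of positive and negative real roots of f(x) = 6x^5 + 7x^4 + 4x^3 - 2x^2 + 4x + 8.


Descartes' rule of signs:

For positive roots, count sign changes in f(x) = 6x^5 + 7x^4 + 4x^3 - 2x^2 + 4x + 8:
Signs of coefficients: +, +, +, -, +, +
Number of sign changes: 2
Possible positive real roots: 2, 0

For negative roots, examine f(-x) = -6x^5 + 7x^4 - 4x^3 - 2x^2 - 4x + 8:
Signs of coefficients: -, +, -, -, -, +
Number of sign changes: 3
Possible negative real roots: 3, 1

Positive roots: 2 or 0; Negative roots: 3 or 1


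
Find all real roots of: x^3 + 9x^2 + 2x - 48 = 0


Let p(x) = x^3 + 9x^2 + 2x - 48. By the rational root theorem (leading coefficient 1), any rational root is an integer divisor of 48: try ±1, ±2, ... in turn.
Test x = 1: value = -36 ≠ 0.
Test x = -1: value = -42 ≠ 0.
Test x = 2: value = 0 ✓, so (x - 2) is a factor.
Synthetic division by (x - 2): bring down 1; 1(2) + 9 = 11; 11(2) + 2 = 24; 24(2) - 48 = 0 → quotient x^2 + 11x + 24, remainder 0.
Solve the quadratic x^2 + 11x + 24 = 0: discriminant = 11^2 - 4(1)(24) = 121 - 96 = 25.
sqrt(25) = 5, so x = (-11 ± 5)/2: x = -3 or x = -8.

x = -8, x = -3, x = 2


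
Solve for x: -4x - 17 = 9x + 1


Starting with: -4x - 17 = 9x + 1
Move all x terms to left: (-4 - 9)x = 1 + 17
Simplify: -13x = 18
Divide both sides by -13: x = -18/13

x = -18/13


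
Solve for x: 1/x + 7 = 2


Subtract 7 from both sides: 1/x = -5
Multiply both sides by x: 1 = -5 * x
Divide by -5: x = -1/5

x = -1/5


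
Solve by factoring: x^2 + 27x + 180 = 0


We need two numbers that multiply to 180 and add to 27.
Those numbers are 12 and 15 (since 12 * 15 = 180 and 12 + 15 = 27).
So x^2 + 27x + 180 = (x + 12)(x + 15) = 0
Setting each factor to zero: x = -12 or x = -15

x = -15, x = -12


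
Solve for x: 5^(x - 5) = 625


Express both sides with the same base.
625 = 5^4
Since the bases match, equate exponents: x - 5 = 4
So x = 4 - (-5) = 9

x = 9


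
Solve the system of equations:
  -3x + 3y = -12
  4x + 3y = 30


Using Cramer's rule:
Determinant D = (-3)(3) - (4)(3) = -9 - 12 = -21
Dx = (-12)(3) - (30)(3) = -36 - 90 = -126
Dy = (-3)(30) - (4)(-12) = -90 + 48 = -42
x = Dx/D = -126/-21 = 6
y = Dy/D = -42/-21 = 2

x = 6, y = 2


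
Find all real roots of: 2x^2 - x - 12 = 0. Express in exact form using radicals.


Using the quadratic formula: x = (-b ± sqrt(b^2 - 4ac)) / (2a)
Here a = 2, b = -1, c = -12
Discriminant = b^2 - 4ac = (-1)^2 - 4(2)(-12) = 1 + 96 = 97
Since discriminant = 97 > 0, there are two real roots.
x = (1 ± sqrt(97)) / 4
Numerically: x ≈ 2.7122 or x ≈ -2.2122

x = (1 + sqrt(97)) / 4 or x = (1 - sqrt(97)) / 4


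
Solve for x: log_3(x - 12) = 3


Convert to exponential form: x - 12 = 3^3 = 27
x = 27 + 12 = 39
Check: log_3(39 - 12) = log_3(27) = log_3(27) = 3 ✓

x = 39


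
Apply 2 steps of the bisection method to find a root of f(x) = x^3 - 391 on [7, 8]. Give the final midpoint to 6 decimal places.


f(x) = x^3 - 391
f(7) = -48 < 0
f(8) = 121 > 0

Step 1: midpoint = (7.000000 + 8.000000)/2 = 7.500000
  f(7.500000) = 30.875000
  f(mid) > 0, so root is in [7.000000, 7.500000]

Step 2: midpoint = (7.000000 + 7.500000)/2 = 7.250000
  f(7.250000) = -9.921875
  f(mid) < 0, so root is in [7.250000, 7.500000]

midpoint = 7.250000


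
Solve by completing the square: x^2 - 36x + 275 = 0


Start: x^2 - 36x + 275 = 0
Move constant: x^2 - 36x = -275
Half of -36 is -18, squared is 324
Add 324 to both sides: x^2 - 36x + 324 = 49
(x - 18)^2 = 49
x - 18 = ±7
x = 18 + 7 = 25 or x = 18 - 7 = 11

x = 11, x = 25


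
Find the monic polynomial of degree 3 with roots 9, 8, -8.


A monic polynomial with roots 9, 8, -8 is:
p(x) = (x - 9)(x - 8)(x + 8)
After multiplying by (x - 9): x - 9
After multiplying by (x - 8): x^2 - 17x + 72
After multiplying by (x + 8): x^3 - 9x^2 - 64x + 576

x^3 - 9x^2 - 64x + 576


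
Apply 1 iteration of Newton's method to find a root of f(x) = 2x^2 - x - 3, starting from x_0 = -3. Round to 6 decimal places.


Newton's method: x_(n+1) = x_n - f(x_n)/f'(x_n)
f(x) = 2x^2 - x - 3
f'(x) = 4x - 1

Iteration 1:
  f(-3.000000) = 18.000000
  f'(-3.000000) = -13.000000
  x_1 = -3.000000 - (18.000000)/(-13.000000) = -1.615385

x_1 = -1.615385


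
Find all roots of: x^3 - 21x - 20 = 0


Let p(x) = x^3 - 21x - 20. By the rational root theorem (leading coefficient 1), any rational root is an integer divisor of 20: try ±1, ±2, ... in turn.
Test x = 1: value = -40 ≠ 0.
Test x = -1: value = 0 ✓, so (x + 1) is a factor.
Synthetic division by (x + 1): bring down 1; 1(-1) + 0 = -1; (-1)(-1) - 21 = -20; (-20)(-1) - 20 = 0 → quotient x^2 - x - 20, remainder 0.
Solve the quadratic x^2 - x - 20 = 0: discriminant = (-1)^2 - 4(1)(-20) = 1 + 80 = 81.
sqrt(81) = 9, so x = (1 ± 9)/2: x = 5 or x = -4.
Collecting all roots found:

x = -4, x = -1, x = 5


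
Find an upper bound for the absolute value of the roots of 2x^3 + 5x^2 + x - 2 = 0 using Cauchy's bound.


Cauchy's bound: all roots r satisfy |r| <= 1 + max(|a_i/a_n|) for i = 0,...,n-1
where a_n is the leading coefficient.

Coefficients: [2, 5, 1, -2]
Leading coefficient a_n = 2
Ratios |a_i/a_n|: 5/2, 1/2, 1
Maximum ratio: 5/2
Cauchy's bound: |r| <= 1 + 5/2 = 7/2

Upper bound = 7/2


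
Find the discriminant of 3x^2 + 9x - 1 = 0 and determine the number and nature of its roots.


For ax^2 + bx + c = 0, discriminant D = b^2 - 4ac
Here a = 3, b = 9, c = -1
D = (9)^2 - 4(3)(-1) = 81 + 12 = 93

D = 93 > 0 but not a perfect square
The equation has 2 distinct real irrational roots.

Discriminant = 93, 2 distinct real irrational roots


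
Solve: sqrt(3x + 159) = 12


Square both sides: 3x + 159 = 12^2 = 144
3x = 144 - 159 = -15
x = -5
Check: sqrt(3*(-5) + 159) = sqrt(144) = 12 ✓

x = -5


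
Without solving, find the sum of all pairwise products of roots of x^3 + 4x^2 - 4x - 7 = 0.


By Vieta's formulas for x^3 + bx^2 + cx + d = 0:
  r1 + r2 + r3 = -b/a = -4
  r1*r2 + r1*r3 + r2*r3 = c/a = -4
  r1*r2*r3 = -d/a = 7


Sum of pairwise products = -4


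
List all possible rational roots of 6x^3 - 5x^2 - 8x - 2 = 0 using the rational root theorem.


Rational root theorem: possible roots are ±p/q where:
  p divides the constant term (-2): p ∈ {1, 2}
  q divides the leading coefficient (6): q ∈ {1, 2, 3, 6}

All possible rational roots: -2, -1, -2/3, -1/2, -1/3, -1/6, 1/6, 1/3, 1/2, 2/3, 1, 2

-2, -1, -2/3, -1/2, -1/3, -1/6, 1/6, 1/3, 1/2, 2/3, 1, 2


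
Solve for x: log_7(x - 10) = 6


Convert to exponential form: x - 10 = 7^6 = 117649
x = 117649 + 10 = 117659
Check: log_7(117659 - 10) = log_7(117649) = log_7(117649) = 6 ✓

x = 117659


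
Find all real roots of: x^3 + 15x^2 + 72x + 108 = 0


Let p(x) = x^3 + 15x^2 + 72x + 108. By the rational root theorem (leading coefficient 1), any rational root is an integer divisor of 108: try ±1, ±2, ... in turn.
Test x = 1: value = 196 ≠ 0.
Test x = -1: value = 50 ≠ 0.
Test x = 2: value = 320 ≠ 0.
Test x = -2: value = 16 ≠ 0.
Test x = 3: value = 486 ≠ 0.
Test x = -3: value = 0 ✓, so (x + 3) is a factor.
Synthetic division by (x + 3): bring down 1; 1(-3) + 15 = 12; 12(-3) + 72 = 36; 36(-3) + 108 = 0 → quotient x^2 + 12x + 36, remainder 0.
Solve the quadratic x^2 + 12x + 36 = 0: discriminant = 12^2 - 4(1)(36) = 144 - 144 = 0.
Discriminant = 0, so a double root: x = -12/2 = -6.

x = -6 (multiplicity 2), x = -3


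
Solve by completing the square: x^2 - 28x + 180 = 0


Start: x^2 - 28x + 180 = 0
Move constant: x^2 - 28x = -180
Half of -28 is -14, squared is 196
Add 196 to both sides: x^2 - 28x + 196 = 16
(x - 14)^2 = 16
x - 14 = ±4
x = 14 + 4 = 18 or x = 14 - 4 = 10

x = 10, x = 18


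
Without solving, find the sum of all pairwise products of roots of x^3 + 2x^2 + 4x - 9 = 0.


By Vieta's formulas for x^3 + bx^2 + cx + d = 0:
  r1 + r2 + r3 = -b/a = -2
  r1*r2 + r1*r3 + r2*r3 = c/a = 4
  r1*r2*r3 = -d/a = 9


Sum of pairwise products = 4


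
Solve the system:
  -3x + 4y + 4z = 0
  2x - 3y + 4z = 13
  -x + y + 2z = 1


Using Cramer's rule. Expand each determinant along the first row.
D  = (-3)*[(-3)*2 - 4*1] - 4*[2*2 - 4*(-1)] + 4*[2*1 - (-3)*(-1)]
  = (-3)*(-10) - 4*(8) + 4*(-1) = -6
Dx = 0*[(-3)*2 - 4*1] - 4*[13*2 - 4*1] + 4*[13*1 - (-3)*1]
  = 0*(-10) - 4*(22) + 4*(16) = -24
Dy = (-3)*[13*2 - 4*1] - 0*[2*2 - 4*(-1)] + 4*[2*1 - 13*(-1)]
  = (-3)*(22) - 0*(8) + 4*(15) = -6
Dz = (-3)*[(-3)*1 - 13*1] - 4*[2*1 - 13*(-1)] + 0*[2*1 - (-3)*(-1)]
  = (-3)*(-16) - 4*(15) + 0*(-1) = -12
x = Dx/D = -24/-6 = 4, y = Dy/D = -6/-6 = 1, z = Dz/D = -12/-6 = 2
Check eq1: (-3)(4) + (4)(1) + (4)(2) = 0 = 0 ✓
Check eq2: (2)(4) + (-3)(1) + (4)(2) = 13 = 13 ✓
Check eq3: (-1)(4) + (1)(1) + (2)(2) = 1 = 1 ✓

x = 4, y = 1, z = 2


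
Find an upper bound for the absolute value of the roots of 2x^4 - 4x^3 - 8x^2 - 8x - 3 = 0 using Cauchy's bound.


Cauchy's bound: all roots r satisfy |r| <= 1 + max(|a_i/a_n|) for i = 0,...,n-1
where a_n is the leading coefficient.

Coefficients: [2, -4, -8, -8, -3]
Leading coefficient a_n = 2
Ratios |a_i/a_n|: 2, 4, 4, 3/2
Maximum ratio: 4
Cauchy's bound: |r| <= 1 + 4 = 5

Upper bound = 5


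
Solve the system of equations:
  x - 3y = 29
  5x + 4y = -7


Using Cramer's rule:
Determinant D = (1)(4) - (5)(-3) = 4 + 15 = 19
Dx = (29)(4) - (-7)(-3) = 116 - 21 = 95
Dy = (1)(-7) - (5)(29) = -7 - 145 = -152
x = Dx/D = 95/19 = 5
y = Dy/D = -152/19 = -8

x = 5, y = -8


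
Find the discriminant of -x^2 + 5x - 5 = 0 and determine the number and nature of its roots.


For ax^2 + bx + c = 0, discriminant D = b^2 - 4ac
Here a = -1, b = 5, c = -5
D = (5)^2 - 4(-1)(-5) = 25 - 20 = 5

D = 5 > 0 but not a perfect square
The equation has 2 distinct real irrational roots.

Discriminant = 5, 2 distinct real irrational roots


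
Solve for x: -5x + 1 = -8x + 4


Starting with: -5x + 1 = -8x + 4
Move all x terms to left: (-5 + 8)x = 4 - 1
Simplify: 3x = 3
Divide both sides by 3: x = 1

x = 1


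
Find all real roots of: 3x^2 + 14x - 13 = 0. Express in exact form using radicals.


Using the quadratic formula: x = (-b ± sqrt(b^2 - 4ac)) / (2a)
Here a = 3, b = 14, c = -13
Discriminant = b^2 - 4ac = 14^2 - 4(3)(-13) = 196 + 156 = 352
Since discriminant = 352 > 0, there are two real roots.
x = (-14 ± 4*sqrt(22)) / 6
Simplifying: x = (-7 ± 2*sqrt(22)) / 3
Numerically: x ≈ 0.7936 or x ≈ -5.4603

x = (-7 + 2*sqrt(22)) / 3 or x = (-7 - 2*sqrt(22)) / 3


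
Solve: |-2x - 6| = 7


An absolute value equation |expr| = 7 gives two cases:
Case 1: -2x - 6 = 7
  -2x = 13, so x = -13/2
Case 2: -2x - 6 = -7
  -2x = -1, so x = 1/2

x = -13/2, x = 1/2


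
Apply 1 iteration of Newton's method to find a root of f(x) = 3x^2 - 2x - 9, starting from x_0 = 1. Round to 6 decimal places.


Newton's method: x_(n+1) = x_n - f(x_n)/f'(x_n)
f(x) = 3x^2 - 2x - 9
f'(x) = 6x - 2

Iteration 1:
  f(1.000000) = -8.000000
  f'(1.000000) = 4.000000
  x_1 = 1.000000 - (-8.000000)/(4.000000) = 3.000000

x_1 = 3.000000


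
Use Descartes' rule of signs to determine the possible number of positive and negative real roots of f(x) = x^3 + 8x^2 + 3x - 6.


Descartes' rule of signs:

For positive roots, count sign changes in f(x) = x^3 + 8x^2 + 3x - 6:
Signs of coefficients: +, +, +, -
Number of sign changes: 1
Possible positive real roots: 1

For negative roots, examine f(-x) = -x^3 + 8x^2 - 3x - 6:
Signs of coefficients: -, +, -, -
Number of sign changes: 2
Possible negative real roots: 2, 0

Positive roots: 1; Negative roots: 2 or 0


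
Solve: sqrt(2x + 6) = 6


Square both sides: 2x + 6 = 6^2 = 36
2x = 36 - 6 = 30
x = 15
Check: sqrt(2*15 + 6) = sqrt(36) = 6 ✓

x = 15


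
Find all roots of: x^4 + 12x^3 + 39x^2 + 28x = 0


The constant term is 0, so x = 0 is a root. Factor out x:
  x^3 + 12x^2 + 39x + 28 = 0
Let p(x) = x^3 + 12x^2 + 39x + 28. By the rational root theorem (leading coefficient 1), any rational root is an integer divisor of 28: try ±1, ±2, ... in turn.
Test x = 1: value = 80 ≠ 0.
Test x = -1: value = 0 ✓, so (x + 1) is a factor.
Synthetic division by (x + 1): bring down 1; 1(-1) + 12 = 11; 11(-1) + 39 = 28; 28(-1) + 28 = 0 → quotient x^2 + 11x + 28, remainder 0.
Solve the quadratic x^2 + 11x + 28 = 0: discriminant = 11^2 - 4(1)(28) = 121 - 112 = 9.
sqrt(9) = 3, so x = (-11 ± 3)/2: x = -4 or x = -7.
Collecting all roots found:

x = -7, x = -4, x = -1, x = 0


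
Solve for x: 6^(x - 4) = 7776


Express both sides with the same base.
7776 = 6^5
Since the bases match, equate exponents: x - 4 = 5
So x = 5 - (-4) = 9

x = 9


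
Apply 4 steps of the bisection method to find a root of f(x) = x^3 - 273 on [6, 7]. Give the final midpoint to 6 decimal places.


f(x) = x^3 - 273
f(6) = -57 < 0
f(7) = 70 > 0

Step 1: midpoint = (6.000000 + 7.000000)/2 = 6.500000
  f(6.500000) = 1.625000
  f(mid) > 0, so root is in [6.000000, 6.500000]

Step 2: midpoint = (6.000000 + 6.500000)/2 = 6.250000
  f(6.250000) = -28.859375
  f(mid) < 0, so root is in [6.250000, 6.500000]

Step 3: midpoint = (6.250000 + 6.500000)/2 = 6.375000
  f(6.375000) = -13.916016
  f(mid) < 0, so root is in [6.375000, 6.500000]

Step 4: midpoint = (6.375000 + 6.500000)/2 = 6.437500
  f(6.437500) = -6.220947
  f(mid) < 0, so root is in [6.437500, 6.500000]

midpoint = 6.437500


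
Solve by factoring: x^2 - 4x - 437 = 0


We need two numbers that multiply to -437 and add to -4.
Those numbers are 19 and -23 (since 19 * (-23) = -437 and 19 + (-23) = -4).
So x^2 - 4x - 437 = (x + 19)(x - 23) = 0
Setting each factor to zero: x = -19 or x = 23

x = -19, x = 23


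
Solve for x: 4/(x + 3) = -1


Multiply both sides by (x + 3): 4 = -1(x + 3)
Distribute: 4 = -x - 3
-x = 4 + 3 = 7
x = -7

x = -7


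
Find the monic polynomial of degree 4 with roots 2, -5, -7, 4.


A monic polynomial with roots 2, -5, -7, 4 is:
p(x) = (x - 2)(x + 5)(x + 7)(x - 4)
After multiplying by (x - 2): x - 2
After multiplying by (x + 5): x^2 + 3x - 10
After multiplying by (x + 7): x^3 + 10x^2 + 11x - 70
After multiplying by (x - 4): x^4 + 6x^3 - 29x^2 - 114x + 280

x^4 + 6x^3 - 29x^2 - 114x + 280


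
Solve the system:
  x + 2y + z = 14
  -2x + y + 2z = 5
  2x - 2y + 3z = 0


Using Cramer's rule. Expand each determinant along the first row.
D  = 1*[1*3 - 2*(-2)] - 2*[(-2)*3 - 2*2] + 1*[(-2)*(-2) - 1*2]
  = 1*(7) - 2*(-10) + 1*(2) = 29
Dx = 14*[1*3 - 2*(-2)] - 2*[5*3 - 2*0] + 1*[5*(-2) - 1*0]
  = 14*(7) - 2*(15) + 1*(-10) = 58
Dy = 1*[5*3 - 2*0] - 14*[(-2)*3 - 2*2] + 1*[(-2)*0 - 5*2]
  = 1*(15) - 14*(-10) + 1*(-10) = 145
Dz = 1*[1*0 - 5*(-2)] - 2*[(-2)*0 - 5*2] + 14*[(-2)*(-2) - 1*2]
  = 1*(10) - 2*(-10) + 14*(2) = 58
x = Dx/D = 58/29 = 2, y = Dy/D = 145/29 = 5, z = Dz/D = 58/29 = 2
Check eq1: (1)(2) + (2)(5) + (1)(2) = 14 = 14 ✓
Check eq2: (-2)(2) + (1)(5) + (2)(2) = 5 = 5 ✓
Check eq3: (2)(2) + (-2)(5) + (3)(2) = 0 = 0 ✓

x = 2, y = 5, z = 2


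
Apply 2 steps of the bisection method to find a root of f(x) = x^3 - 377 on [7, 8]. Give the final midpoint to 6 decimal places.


f(x) = x^3 - 377
f(7) = -34 < 0
f(8) = 135 > 0

Step 1: midpoint = (7.000000 + 8.000000)/2 = 7.500000
  f(7.500000) = 44.875000
  f(mid) > 0, so root is in [7.000000, 7.500000]

Step 2: midpoint = (7.000000 + 7.500000)/2 = 7.250000
  f(7.250000) = 4.078125
  f(mid) > 0, so root is in [7.000000, 7.250000]

midpoint = 7.250000


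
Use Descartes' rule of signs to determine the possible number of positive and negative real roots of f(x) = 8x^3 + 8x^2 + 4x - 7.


Descartes' rule of signs:

For positive roots, count sign changes in f(x) = 8x^3 + 8x^2 + 4x - 7:
Signs of coefficients: +, +, +, -
Number of sign changes: 1
Possible positive real roots: 1

For negative roots, examine f(-x) = -8x^3 + 8x^2 - 4x - 7:
Signs of coefficients: -, +, -, -
Number of sign changes: 2
Possible negative real roots: 2, 0

Positive roots: 1; Negative roots: 2 or 0


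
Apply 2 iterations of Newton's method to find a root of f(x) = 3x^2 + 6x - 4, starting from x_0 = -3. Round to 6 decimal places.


Newton's method: x_(n+1) = x_n - f(x_n)/f'(x_n)
f(x) = 3x^2 + 6x - 4
f'(x) = 6x + 6

Iteration 1:
  f(-3.000000) = 5.000000
  f'(-3.000000) = -12.000000
  x_1 = -3.000000 - (5.000000)/(-12.000000) = -2.583333

Iteration 2:
  f(-2.583333) = 0.520833
  f'(-2.583333) = -9.500000
  x_2 = -2.583333 - (0.520833)/(-9.500000) = -2.528509

x_2 = -2.528509


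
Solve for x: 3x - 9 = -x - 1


Starting with: 3x - 9 = -x - 1
Move all x terms to left: (3 + 1)x = -1 + 9
Simplify: 4x = 8
Divide both sides by 4: x = 2

x = 2


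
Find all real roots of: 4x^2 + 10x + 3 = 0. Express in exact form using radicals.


Using the quadratic formula: x = (-b ± sqrt(b^2 - 4ac)) / (2a)
Here a = 4, b = 10, c = 3
Discriminant = b^2 - 4ac = 10^2 - 4(4)(3) = 100 - 48 = 52
Since discriminant = 52 > 0, there are two real roots.
x = (-10 ± 2*sqrt(13)) / 8
Simplifying: x = (-5 ± sqrt(13)) / 4
Numerically: x ≈ -0.3486 or x ≈ -2.1514

x = (-5 + sqrt(13)) / 4 or x = (-5 - sqrt(13)) / 4


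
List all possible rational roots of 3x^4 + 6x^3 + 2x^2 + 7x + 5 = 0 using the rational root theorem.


Rational root theorem: possible roots are ±p/q where:
  p divides the constant term (5): p ∈ {1, 5}
  q divides the leading coefficient (3): q ∈ {1, 3}

All possible rational roots: -5, -5/3, -1, -1/3, 1/3, 1, 5/3, 5

-5, -5/3, -1, -1/3, 1/3, 1, 5/3, 5


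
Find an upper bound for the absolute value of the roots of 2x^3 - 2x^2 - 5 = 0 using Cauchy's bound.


Cauchy's bound: all roots r satisfy |r| <= 1 + max(|a_i/a_n|) for i = 0,...,n-1
where a_n is the leading coefficient.

Coefficients: [2, -2, 0, -5]
Leading coefficient a_n = 2
Ratios |a_i/a_n|: 1, 0, 5/2
Maximum ratio: 5/2
Cauchy's bound: |r| <= 1 + 5/2 = 7/2

Upper bound = 7/2


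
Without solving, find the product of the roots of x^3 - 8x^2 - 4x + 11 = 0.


By Vieta's formulas for x^3 + bx^2 + cx + d = 0:
  r1 + r2 + r3 = -b/a = 8
  r1*r2 + r1*r3 + r2*r3 = c/a = -4
  r1*r2*r3 = -d/a = -11


Product = -11


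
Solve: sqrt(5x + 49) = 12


Square both sides: 5x + 49 = 12^2 = 144
5x = 144 - 49 = 95
x = 19
Check: sqrt(5*19 + 49) = sqrt(144) = 12 ✓

x = 19


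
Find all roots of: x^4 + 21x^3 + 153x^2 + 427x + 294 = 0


Let p(x) = x^4 + 21x^3 + 153x^2 + 427x + 294. By the rational root theorem (leading coefficient 1), any rational root is an integer divisor of 294: try ±1, ±2, ... in turn.
Test x = 1: value = 896 ≠ 0.
Test x = -1: value = 0 ✓, so (x + 1) is a factor.
Synthetic division by (x + 1): bring down 1; 1(-1) + 21 = 20; 20(-1) + 153 = 133; 133(-1) + 427 = 294; 294(-1) + 294 = 0 → quotient x^3 + 20x^2 + 133x + 294, remainder 0.
Continue with the quotient x^3 + 20x^2 + 133x + 294 (candidates must divide 294; re-test x = -1 first in case it repeats).
Test x = -1: value = 180 ≠ 0.
Test x = 2: value = 648 ≠ 0.
Test x = -2: value = 100 ≠ 0.
Test x = 3: value = 900 ≠ 0.
Test x = -3: value = 48 ≠ 0.
Test x = 6: value = 2028 ≠ 0.
Test x = -6: value = 0 ✓, so (x + 6) is a factor.
Synthetic division by (x + 6): bring down 1; 1(-6) + 20 = 14; 14(-6) + 133 = 49; 49(-6) + 294 = 0 → quotient x^2 + 14x + 49, remainder 0.
Solve the quadratic x^2 + 14x + 49 = 0: discriminant = 14^2 - 4(1)(49) = 196 - 196 = 0.
Discriminant = 0, so a double root: x = -14/2 = -7.
Collecting all roots found:

x = -7 (multiplicity 2), x = -6, x = -1


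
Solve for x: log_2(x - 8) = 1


Convert to exponential form: x - 8 = 2^1 = 2
x = 2 + 8 = 10
Check: log_2(10 - 8) = log_2(2) = log_2(2) = 1 ✓

x = 10


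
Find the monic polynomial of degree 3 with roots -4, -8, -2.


A monic polynomial with roots -4, -8, -2 is:
p(x) = (x + 4)(x + 8)(x + 2)
After multiplying by (x + 4): x + 4
After multiplying by (x + 8): x^2 + 12x + 32
After multiplying by (x + 2): x^3 + 14x^2 + 56x + 64

x^3 + 14x^2 + 56x + 64


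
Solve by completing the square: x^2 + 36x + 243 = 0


Start: x^2 + 36x + 243 = 0
Move constant: x^2 + 36x = -243
Half of 36 is 18, squared is 324
Add 324 to both sides: x^2 + 36x + 324 = 81
(x + 18)^2 = 81
x + 18 = ±9
x = -18 + 9 = -9 or x = -18 - 9 = -27

x = -27, x = -9


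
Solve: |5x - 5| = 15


An absolute value equation |expr| = 15 gives two cases:
Case 1: 5x - 5 = 15
  5x = 20, so x = 4
Case 2: 5x - 5 = -15
  5x = -10, so x = -2

x = -2, x = 4


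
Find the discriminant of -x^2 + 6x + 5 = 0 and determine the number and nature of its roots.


For ax^2 + bx + c = 0, discriminant D = b^2 - 4ac
Here a = -1, b = 6, c = 5
D = (6)^2 - 4(-1)(5) = 36 + 20 = 56

D = 56 > 0 but not a perfect square
The equation has 2 distinct real irrational roots.

Discriminant = 56, 2 distinct real irrational roots


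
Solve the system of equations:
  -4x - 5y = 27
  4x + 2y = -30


Using Cramer's rule:
Determinant D = (-4)(2) - (4)(-5) = -8 + 20 = 12
Dx = (27)(2) - (-30)(-5) = 54 - 150 = -96
Dy = (-4)(-30) - (4)(27) = 120 - 108 = 12
x = Dx/D = -96/12 = -8
y = Dy/D = 12/12 = 1

x = -8, y = 1


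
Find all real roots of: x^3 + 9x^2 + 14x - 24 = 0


Let p(x) = x^3 + 9x^2 + 14x - 24. By the rational root theorem (leading coefficient 1), any rational root is an integer divisor of 24: try ±1, ±2, ... in turn.
Test x = 1: value = 0 ✓, so (x - 1) is a factor.
Synthetic division by (x - 1): bring down 1; 1(1) + 9 = 10; 10(1) + 14 = 24; 24(1) - 24 = 0 → quotient x^2 + 10x + 24, remainder 0.
Solve the quadratic x^2 + 10x + 24 = 0: discriminant = 10^2 - 4(1)(24) = 100 - 96 = 4.
sqrt(4) = 2, so x = (-10 ± 2)/2: x = -4 or x = -6.

x = -6, x = -4, x = 1


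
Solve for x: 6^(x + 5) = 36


Express both sides with the same base.
36 = 6^2
Since the bases match, equate exponents: x + 5 = 2
So x = 2 - (5) = -3

x = -3


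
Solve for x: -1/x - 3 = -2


Subtract -3 from both sides: -1/x = 1
Multiply both sides by x: -1 = 1 * x
Divide by 1: x = -1

x = -1


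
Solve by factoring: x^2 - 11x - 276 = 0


We need two numbers that multiply to -276 and add to -11.
Those numbers are -23 and 12 (since (-23) * 12 = -276 and (-23) + 12 = -11).
So x^2 - 11x - 276 = (x - 23)(x + 12) = 0
Setting each factor to zero: x = 23 or x = -12

x = -12, x = 23


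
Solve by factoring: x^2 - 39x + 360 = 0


We need two numbers that multiply to 360 and add to -39.
Those numbers are -15 and -24 (since (-15) * (-24) = 360 and (-15) + (-24) = -39).
So x^2 - 39x + 360 = (x - 15)(x - 24) = 0
Setting each factor to zero: x = 15 or x = 24

x = 15, x = 24


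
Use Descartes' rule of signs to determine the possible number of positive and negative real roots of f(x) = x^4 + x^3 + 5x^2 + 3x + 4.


Descartes' rule of signs:

For positive roots, count sign changes in f(x) = x^4 + x^3 + 5x^2 + 3x + 4:
Signs of coefficients: +, +, +, +, +
Number of sign changes: 0
Possible positive real roots: 0

For negative roots, examine f(-x) = x^4 - x^3 + 5x^2 - 3x + 4:
Signs of coefficients: +, -, +, -, +
Number of sign changes: 4
Possible negative real roots: 4, 2, 0

Positive roots: 0; Negative roots: 4 or 2 or 0


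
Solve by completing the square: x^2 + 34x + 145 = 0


Start: x^2 + 34x + 145 = 0
Move constant: x^2 + 34x = -145
Half of 34 is 17, squared is 289
Add 289 to both sides: x^2 + 34x + 289 = 144
(x + 17)^2 = 144
x + 17 = ±12
x = -17 + 12 = -5 or x = -17 - 12 = -29

x = -29, x = -5


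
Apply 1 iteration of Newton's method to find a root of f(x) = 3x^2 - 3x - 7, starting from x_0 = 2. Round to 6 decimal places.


Newton's method: x_(n+1) = x_n - f(x_n)/f'(x_n)
f(x) = 3x^2 - 3x - 7
f'(x) = 6x - 3

Iteration 1:
  f(2.000000) = -1.000000
  f'(2.000000) = 9.000000
  x_1 = 2.000000 - (-1.000000)/(9.000000) = 2.111111

x_1 = 2.111111


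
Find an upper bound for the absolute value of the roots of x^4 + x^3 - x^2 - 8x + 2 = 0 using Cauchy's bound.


Cauchy's bound: all roots r satisfy |r| <= 1 + max(|a_i/a_n|) for i = 0,...,n-1
where a_n is the leading coefficient.

Coefficients: [1, 1, -1, -8, 2]
Leading coefficient a_n = 1
Ratios |a_i/a_n|: 1, 1, 8, 2
Maximum ratio: 8
Cauchy's bound: |r| <= 1 + 8 = 9

Upper bound = 9


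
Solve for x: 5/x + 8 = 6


Subtract 8 from both sides: 5/x = -2
Multiply both sides by x: 5 = -2 * x
Divide by -2: x = -5/2

x = -5/2


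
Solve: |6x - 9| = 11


An absolute value equation |expr| = 11 gives two cases:
Case 1: 6x - 9 = 11
  6x = 20, so x = 10/3
Case 2: 6x - 9 = -11
  6x = -2, so x = -1/3

x = -1/3, x = 10/3


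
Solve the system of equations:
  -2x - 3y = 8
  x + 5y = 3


Using Cramer's rule:
Determinant D = (-2)(5) - (1)(-3) = -10 + 3 = -7
Dx = (8)(5) - (3)(-3) = 40 + 9 = 49
Dy = (-2)(3) - (1)(8) = -6 - 8 = -14
x = Dx/D = 49/-7 = -7
y = Dy/D = -14/-7 = 2

x = -7, y = 2


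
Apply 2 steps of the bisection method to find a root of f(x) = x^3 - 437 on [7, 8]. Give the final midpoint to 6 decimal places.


f(x) = x^3 - 437
f(7) = -94 < 0
f(8) = 75 > 0

Step 1: midpoint = (7.000000 + 8.000000)/2 = 7.500000
  f(7.500000) = -15.125000
  f(mid) < 0, so root is in [7.500000, 8.000000]

Step 2: midpoint = (7.500000 + 8.000000)/2 = 7.750000
  f(7.750000) = 28.484375
  f(mid) > 0, so root is in [7.500000, 7.750000]

midpoint = 7.750000


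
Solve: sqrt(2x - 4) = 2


Square both sides: 2x - 4 = 2^2 = 4
2x = 4 + 4 = 8
x = 4
Check: sqrt(2*4 - 4) = sqrt(4) = 2 ✓

x = 4


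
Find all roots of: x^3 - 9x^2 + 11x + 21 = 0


Let p(x) = x^3 - 9x^2 + 11x + 21. By the rational root theorem (leading coefficient 1), any rational root is an integer divisor of 21: try ±1, ±2, ... in turn.
Test x = 1: value = 24 ≠ 0.
Test x = -1: value = 0 ✓, so (x + 1) is a factor.
Synthetic division by (x + 1): bring down 1; 1(-1) - 9 = -10; (-10)(-1) + 11 = 21; 21(-1) + 21 = 0 → quotient x^2 - 10x + 21, remainder 0.
Solve the quadratic x^2 - 10x + 21 = 0: discriminant = (-10)^2 - 4(1)(21) = 100 - 84 = 16.
sqrt(16) = 4, so x = (10 ± 4)/2: x = 7 or x = 3.
Collecting all roots found:

x = -1, x = 3, x = 7


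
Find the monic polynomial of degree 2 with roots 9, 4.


A monic polynomial with roots 9, 4 is:
p(x) = (x - 9)(x - 4)
After multiplying by (x - 9): x - 9
After multiplying by (x - 4): x^2 - 13x + 36

x^2 - 13x + 36


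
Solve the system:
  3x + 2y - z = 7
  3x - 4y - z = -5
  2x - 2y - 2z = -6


Using Cramer's rule. Expand each determinant along the first row.
D  = 3*[(-4)*(-2) - (-1)*(-2)] - 2*[3*(-2) - (-1)*2] + (-1)*[3*(-2) - (-4)*2]
  = 3*(6) - 2*(-4) + (-1)*(2) = 24
Dx = 7*[(-4)*(-2) - (-1)*(-2)] - 2*[(-5)*(-2) - (-1)*(-6)] + (-1)*[(-5)*(-2) - (-4)*(-6)]
  = 7*(6) - 2*(4) + (-1)*(-14) = 48
Dy = 3*[(-5)*(-2) - (-1)*(-6)] - 7*[3*(-2) - (-1)*2] + (-1)*[3*(-6) - (-5)*2]
  = 3*(4) - 7*(-4) + (-1)*(-8) = 48
Dz = 3*[(-4)*(-6) - (-5)*(-2)] - 2*[3*(-6) - (-5)*2] + 7*[3*(-2) - (-4)*2]
  = 3*(14) - 2*(-8) + 7*(2) = 72
x = Dx/D = 48/24 = 2, y = Dy/D = 48/24 = 2, z = Dz/D = 72/24 = 3
Check eq1: (3)(2) + (2)(2) + (-1)(3) = 7 = 7 ✓
Check eq2: (3)(2) + (-4)(2) + (-1)(3) = -5 = -5 ✓
Check eq3: (2)(2) + (-2)(2) + (-2)(3) = -6 = -6 ✓

x = 2, y = 2, z = 3


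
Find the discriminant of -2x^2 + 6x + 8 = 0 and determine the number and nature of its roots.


For ax^2 + bx + c = 0, discriminant D = b^2 - 4ac
Here a = -2, b = 6, c = 8
D = (6)^2 - 4(-2)(8) = 36 + 64 = 100

D = 100 > 0 and is a perfect square (sqrt = 10)
The equation has 2 distinct real rational roots.

Discriminant = 100, 2 distinct real rational roots


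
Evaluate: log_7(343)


We need the exponent such that 7^? = 343
7^3 = 343
Therefore log_7(343) = 3

3


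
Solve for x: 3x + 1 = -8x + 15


Starting with: 3x + 1 = -8x + 15
Move all x terms to left: (3 + 8)x = 15 - 1
Simplify: 11x = 14
Divide both sides by 11: x = 14/11

x = 14/11


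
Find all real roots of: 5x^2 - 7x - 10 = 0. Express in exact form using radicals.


Using the quadratic formula: x = (-b ± sqrt(b^2 - 4ac)) / (2a)
Here a = 5, b = -7, c = -10
Discriminant = b^2 - 4ac = (-7)^2 - 4(5)(-10) = 49 + 200 = 249
Since discriminant = 249 > 0, there are two real roots.
x = (7 ± sqrt(249)) / 10
Numerically: x ≈ 2.2780 or x ≈ -0.8780

x = (7 + sqrt(249)) / 10 or x = (7 - sqrt(249)) / 10


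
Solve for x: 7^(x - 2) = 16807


Express both sides with the same base.
16807 = 7^5
Since the bases match, equate exponents: x - 2 = 5
So x = 5 - (-2) = 7

x = 7


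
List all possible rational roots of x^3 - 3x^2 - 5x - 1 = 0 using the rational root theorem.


Rational root theorem: possible roots are ±p/q where:
  p divides the constant term (-1): p ∈ {1}
  q divides the leading coefficient (1): q ∈ {1}

All possible rational roots: -1, 1

-1, 1


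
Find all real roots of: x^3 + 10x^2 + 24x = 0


The constant term is 0, so x = 0 is a root. Factor out x:
  x(x^2 + 10x + 24) = 0
Solve the quadratic x^2 + 10x + 24 = 0: discriminant = 10^2 - 4(1)(24) = 100 - 96 = 4.
sqrt(4) = 2, so x = (-10 ± 2)/2: x = -4 or x = -6.

x = -6, x = -4, x = 0


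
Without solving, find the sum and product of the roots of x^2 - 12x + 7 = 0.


By Vieta's formulas for ax^2 + bx + c = 0:
  Sum of roots = -b/a
  Product of roots = c/a

Here a = 1, b = -12, c = 7
Sum = -(-12)/1 = 12
Product = 7/1 = 7

Sum = 12, Product = 7


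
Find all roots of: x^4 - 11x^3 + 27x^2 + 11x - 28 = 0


Let p(x) = x^4 - 11x^3 + 27x^2 + 11x - 28. By the rational root theorem (leading coefficient 1), any rational root is an integer divisor of 28: try ±1, ±2, ... in turn.
Test x = 1: value = 0 ✓, so (x - 1) is a factor.
Synthetic division by (x - 1): bring down 1; 1(1) - 11 = -10; (-10)(1) + 27 = 17; 17(1) + 11 = 28; 28(1) - 28 = 0 → quotient x^3 - 10x^2 + 17x + 28, remainder 0.
Continue with the quotient x^3 - 10x^2 + 17x + 28 (candidates must divide 28; re-test x = 1 first in case it repeats).
Test x = 1: value = 36 ≠ 0.
Test x = -1: value = 0 ✓, so (x + 1) is a factor.
Synthetic division by (x + 1): bring down 1; 1(-1) - 10 = -11; (-11)(-1) + 17 = 28; 28(-1) + 28 = 0 → quotient x^2 - 11x + 28, remainder 0.
Solve the quadratic x^2 - 11x + 28 = 0: discriminant = (-11)^2 - 4(1)(28) = 121 - 112 = 9.
sqrt(9) = 3, so x = (11 ± 3)/2: x = 7 or x = 4.
Collecting all roots found:

x = -1, x = 1, x = 4, x = 7


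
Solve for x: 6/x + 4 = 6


Subtract 4 from both sides: 6/x = 2
Multiply both sides by x: 6 = 2 * x
Divide by 2: x = 3

x = 3


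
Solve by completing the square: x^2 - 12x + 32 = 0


Start: x^2 - 12x + 32 = 0
Move constant: x^2 - 12x = -32
Half of -12 is -6, squared is 36
Add 36 to both sides: x^2 - 12x + 36 = 4
(x - 6)^2 = 4
x - 6 = ±2
x = 6 + 2 = 8 or x = 6 - 2 = 4

x = 4, x = 8


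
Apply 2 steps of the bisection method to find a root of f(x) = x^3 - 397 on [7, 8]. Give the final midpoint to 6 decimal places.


f(x) = x^3 - 397
f(7) = -54 < 0
f(8) = 115 > 0

Step 1: midpoint = (7.000000 + 8.000000)/2 = 7.500000
  f(7.500000) = 24.875000
  f(mid) > 0, so root is in [7.000000, 7.500000]

Step 2: midpoint = (7.000000 + 7.500000)/2 = 7.250000
  f(7.250000) = -15.921875
  f(mid) < 0, so root is in [7.250000, 7.500000]

midpoint = 7.250000


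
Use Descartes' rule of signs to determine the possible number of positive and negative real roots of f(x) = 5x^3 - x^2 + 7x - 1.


Descartes' rule of signs:

For positive roots, count sign changes in f(x) = 5x^3 - x^2 + 7x - 1:
Signs of coefficients: +, -, +, -
Number of sign changes: 3
Possible positive real roots: 3, 1

For negative roots, examine f(-x) = -5x^3 - x^2 - 7x - 1:
Signs of coefficients: -, -, -, -
Number of sign changes: 0
Possible negative real roots: 0

Positive roots: 3 or 1; Negative roots: 0


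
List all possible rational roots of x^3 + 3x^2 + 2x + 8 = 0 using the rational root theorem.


Rational root theorem: possible roots are ±p/q where:
  p divides the constant term (8): p ∈ {1, 2, 4, 8}
  q divides the leading coefficient (1): q ∈ {1}

All possible rational roots: -8, -4, -2, -1, 1, 2, 4, 8

-8, -4, -2, -1, 1, 2, 4, 8


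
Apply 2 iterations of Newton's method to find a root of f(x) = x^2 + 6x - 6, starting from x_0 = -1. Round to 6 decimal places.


Newton's method: x_(n+1) = x_n - f(x_n)/f'(x_n)
f(x) = x^2 + 6x - 6
f'(x) = 2x + 6

Iteration 1:
  f(-1.000000) = -11.000000
  f'(-1.000000) = 4.000000
  x_1 = -1.000000 - (-11.000000)/(4.000000) = 1.750000

Iteration 2:
  f(1.750000) = 7.562500
  f'(1.750000) = 9.500000
  x_2 = 1.750000 - (7.562500)/(9.500000) = 0.953947

x_2 = 0.953947


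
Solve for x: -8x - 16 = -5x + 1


Starting with: -8x - 16 = -5x + 1
Move all x terms to left: (-8 + 5)x = 1 + 16
Simplify: -3x = 17
Divide both sides by -3: x = -17/3

x = -17/3


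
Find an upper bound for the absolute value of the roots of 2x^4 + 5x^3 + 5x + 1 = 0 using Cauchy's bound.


Cauchy's bound: all roots r satisfy |r| <= 1 + max(|a_i/a_n|) for i = 0,...,n-1
where a_n is the leading coefficient.

Coefficients: [2, 5, 0, 5, 1]
Leading coefficient a_n = 2
Ratios |a_i/a_n|: 5/2, 0, 5/2, 1/2
Maximum ratio: 5/2
Cauchy's bound: |r| <= 1 + 5/2 = 7/2

Upper bound = 7/2


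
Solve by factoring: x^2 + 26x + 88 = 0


We need two numbers that multiply to 88 and add to 26.
Those numbers are 4 and 22 (since 4 * 22 = 88 and 4 + 22 = 26).
So x^2 + 26x + 88 = (x + 4)(x + 22) = 0
Setting each factor to zero: x = -4 or x = -22

x = -22, x = -4


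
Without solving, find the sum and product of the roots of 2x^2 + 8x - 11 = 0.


By Vieta's formulas for ax^2 + bx + c = 0:
  Sum of roots = -b/a
  Product of roots = c/a

Here a = 2, b = 8, c = -11
Sum = -(8)/2 = -4
Product = -11/2 = -11/2

Sum = -4, Product = -11/2


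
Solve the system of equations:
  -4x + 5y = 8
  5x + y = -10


Using Cramer's rule:
Determinant D = (-4)(1) - (5)(5) = -4 - 25 = -29
Dx = (8)(1) - (-10)(5) = 8 + 50 = 58
Dy = (-4)(-10) - (5)(8) = 40 - 40 = 0
x = Dx/D = 58/-29 = -2
y = Dy/D = 0/-29 = 0

x = -2, y = 0


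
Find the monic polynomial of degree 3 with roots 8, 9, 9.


A monic polynomial with roots 8, 9, 9 is:
p(x) = (x - 8)(x - 9)(x - 9)
After multiplying by (x - 8): x - 8
After multiplying by (x - 9): x^2 - 17x + 72
After multiplying by (x - 9): x^3 - 26x^2 + 225x - 648

x^3 - 26x^2 + 225x - 648


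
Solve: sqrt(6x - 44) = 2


Square both sides: 6x - 44 = 2^2 = 4
6x = 4 + 44 = 48
x = 8
Check: sqrt(6*8 - 44) = sqrt(4) = 2 ✓

x = 8


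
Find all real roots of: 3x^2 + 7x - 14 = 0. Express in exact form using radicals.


Using the quadratic formula: x = (-b ± sqrt(b^2 - 4ac)) / (2a)
Here a = 3, b = 7, c = -14
Discriminant = b^2 - 4ac = 7^2 - 4(3)(-14) = 49 + 168 = 217
Since discriminant = 217 > 0, there are two real roots.
x = (-7 ± sqrt(217)) / 6
Numerically: x ≈ 1.2885 or x ≈ -3.6218

x = (-7 + sqrt(217)) / 6 or x = (-7 - sqrt(217)) / 6


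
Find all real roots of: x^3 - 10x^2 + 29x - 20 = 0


Let p(x) = x^3 - 10x^2 + 29x - 20. By the rational root theorem (leading coefficient 1), any rational root is an integer divisor of 20: try ±1, ±2, ... in turn.
Test x = 1: value = 0 ✓, so (x - 1) is a factor.
Synthetic division by (x - 1): bring down 1; 1(1) - 10 = -9; (-9)(1) + 29 = 20; 20(1) - 20 = 0 → quotient x^2 - 9x + 20, remainder 0.
Solve the quadratic x^2 - 9x + 20 = 0: discriminant = (-9)^2 - 4(1)(20) = 81 - 80 = 1.
sqrt(1) = 1, so x = (9 ± 1)/2: x = 5 or x = 4.

x = 1, x = 4, x = 5


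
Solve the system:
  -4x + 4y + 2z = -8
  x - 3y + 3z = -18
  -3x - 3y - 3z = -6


Using Cramer's rule. Expand each determinant along the first row.
D  = (-4)*[(-3)*(-3) - 3*(-3)] - 4*[1*(-3) - 3*(-3)] + 2*[1*(-3) - (-3)*(-3)]
  = (-4)*(18) - 4*(6) + 2*(-12) = -120
Dx = (-8)*[(-3)*(-3) - 3*(-3)] - 4*[(-18)*(-3) - 3*(-6)] + 2*[(-18)*(-3) - (-3)*(-6)]
  = (-8)*(18) - 4*(72) + 2*(36) = -360
Dy = (-4)*[(-18)*(-3) - 3*(-6)] - (-8)*[1*(-3) - 3*(-3)] + 2*[1*(-6) - (-18)*(-3)]
  = (-4)*(72) - (-8)*(6) + 2*(-60) = -360
Dz = (-4)*[(-3)*(-6) - (-18)*(-3)] - 4*[1*(-6) - (-18)*(-3)] + (-8)*[1*(-3) - (-3)*(-3)]
  = (-4)*(-36) - 4*(-60) + (-8)*(-12) = 480
x = Dx/D = -360/-120 = 3, y = Dy/D = -360/-120 = 3, z = Dz/D = 480/-120 = -4
Check eq1: (-4)(3) + (4)(3) + (2)(-4) = -8 = -8 ✓
Check eq2: (1)(3) + (-3)(3) + (3)(-4) = -18 = -18 ✓
Check eq3: (-3)(3) + (-3)(3) + (-3)(-4) = -6 = -6 ✓

x = 3, y = 3, z = -4


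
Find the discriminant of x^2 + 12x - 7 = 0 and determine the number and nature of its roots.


For ax^2 + bx + c = 0, discriminant D = b^2 - 4ac
Here a = 1, b = 12, c = -7
D = (12)^2 - 4(1)(-7) = 144 + 28 = 172

D = 172 > 0 but not a perfect square
The equation has 2 distinct real irrational roots.

Discriminant = 172, 2 distinct real irrational roots


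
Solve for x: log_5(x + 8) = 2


Convert to exponential form: x + 8 = 5^2 = 25
x = 25 - 8 = 17
Check: log_5(17 + 8) = log_5(25) = log_5(25) = 2 ✓

x = 17


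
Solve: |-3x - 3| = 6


An absolute value equation |expr| = 6 gives two cases:
Case 1: -3x - 3 = 6
  -3x = 9, so x = -3
Case 2: -3x - 3 = -6
  -3x = -3, so x = 1

x = -3, x = 1


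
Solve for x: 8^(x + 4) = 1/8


Express both sides with the same base.
1/8 = 8^(-1)
Since the bases match, equate exponents: x + 4 = -1
So x = -1 - (4) = -5

x = -5


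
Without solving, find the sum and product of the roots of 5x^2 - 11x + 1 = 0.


By Vieta's formulas for ax^2 + bx + c = 0:
  Sum of roots = -b/a
  Product of roots = c/a

Here a = 5, b = -11, c = 1
Sum = -(-11)/5 = 11/5
Product = 1/5 = 1/5

Sum = 11/5, Product = 1/5


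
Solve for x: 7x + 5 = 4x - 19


Starting with: 7x + 5 = 4x - 19
Move all x terms to left: (7 - 4)x = -19 - 5
Simplify: 3x = -24
Divide both sides by 3: x = -8

x = -8
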